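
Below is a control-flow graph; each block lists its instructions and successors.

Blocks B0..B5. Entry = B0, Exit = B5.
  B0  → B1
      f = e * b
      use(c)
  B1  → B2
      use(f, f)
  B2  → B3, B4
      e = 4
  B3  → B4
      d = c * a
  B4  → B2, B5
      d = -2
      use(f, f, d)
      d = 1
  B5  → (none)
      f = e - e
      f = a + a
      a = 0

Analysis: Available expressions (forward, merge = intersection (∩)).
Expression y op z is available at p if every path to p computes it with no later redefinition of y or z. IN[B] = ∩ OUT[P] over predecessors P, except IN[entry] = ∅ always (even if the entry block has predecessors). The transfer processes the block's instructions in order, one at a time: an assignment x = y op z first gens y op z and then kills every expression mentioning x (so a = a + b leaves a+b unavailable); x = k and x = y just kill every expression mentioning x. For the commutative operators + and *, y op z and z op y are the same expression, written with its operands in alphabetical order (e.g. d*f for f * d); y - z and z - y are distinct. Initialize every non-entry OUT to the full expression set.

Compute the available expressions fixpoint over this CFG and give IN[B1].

Answer: {b*e}

Working:
Fixpoint table:
  B0:   IN={}   OUT={b*e}
  B1:   IN={b*e}   OUT={b*e}
  B2:   IN={}   OUT={}
  B3:   IN={}   OUT={a*c}
  B4:   IN={}   OUT={}
  B5:   IN={}   OUT={e-e}

Merge at B1: IN[B1] = OUT[B0] = {b*e}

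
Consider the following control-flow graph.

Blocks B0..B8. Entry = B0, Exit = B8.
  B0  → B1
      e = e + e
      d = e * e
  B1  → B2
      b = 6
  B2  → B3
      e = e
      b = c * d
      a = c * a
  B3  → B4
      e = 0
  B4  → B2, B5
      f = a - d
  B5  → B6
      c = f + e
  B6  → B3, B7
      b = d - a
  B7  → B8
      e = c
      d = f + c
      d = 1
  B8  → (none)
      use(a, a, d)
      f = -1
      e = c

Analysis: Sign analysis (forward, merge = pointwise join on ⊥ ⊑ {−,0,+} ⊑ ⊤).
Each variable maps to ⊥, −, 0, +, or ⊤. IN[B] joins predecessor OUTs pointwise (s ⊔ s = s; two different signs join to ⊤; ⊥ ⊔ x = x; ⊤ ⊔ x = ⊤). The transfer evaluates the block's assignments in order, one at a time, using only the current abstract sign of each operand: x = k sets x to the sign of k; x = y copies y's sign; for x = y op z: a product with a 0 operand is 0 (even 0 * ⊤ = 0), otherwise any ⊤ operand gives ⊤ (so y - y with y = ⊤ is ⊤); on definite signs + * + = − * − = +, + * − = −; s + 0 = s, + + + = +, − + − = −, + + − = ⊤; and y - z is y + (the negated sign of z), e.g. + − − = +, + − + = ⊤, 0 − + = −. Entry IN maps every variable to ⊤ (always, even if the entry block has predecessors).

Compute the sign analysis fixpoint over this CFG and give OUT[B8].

Fixpoint table:
  B0:   IN=(all ⊤)   OUT=(all ⊤)
  B1:   IN=(all ⊤)   OUT={b:+; rest ⊤}
  B2:   IN=(all ⊤)   OUT=(all ⊤)
  B3:   IN=(all ⊤)   OUT={e:0; rest ⊤}
  B4:   IN={e:0; rest ⊤}   OUT={e:0; rest ⊤}
  B5:   IN={e:0; rest ⊤}   OUT={e:0; rest ⊤}
  B6:   IN={e:0; rest ⊤}   OUT={e:0; rest ⊤}
  B7:   IN={e:0; rest ⊤}   OUT={d:+; rest ⊤}
  B8:   IN={d:+; rest ⊤}   OUT={d:+, f:-; rest ⊤}

Merge at B8: IN[B8] = OUT[B7] = {a: ⊤, b: ⊤, c: ⊤, d: +, e: ⊤, f: ⊤}
Applying B8's transfer function to that IN value gives OUT[B8] (row B8 above).

Answer: {a: ⊤, b: ⊤, c: ⊤, d: +, e: ⊤, f: -}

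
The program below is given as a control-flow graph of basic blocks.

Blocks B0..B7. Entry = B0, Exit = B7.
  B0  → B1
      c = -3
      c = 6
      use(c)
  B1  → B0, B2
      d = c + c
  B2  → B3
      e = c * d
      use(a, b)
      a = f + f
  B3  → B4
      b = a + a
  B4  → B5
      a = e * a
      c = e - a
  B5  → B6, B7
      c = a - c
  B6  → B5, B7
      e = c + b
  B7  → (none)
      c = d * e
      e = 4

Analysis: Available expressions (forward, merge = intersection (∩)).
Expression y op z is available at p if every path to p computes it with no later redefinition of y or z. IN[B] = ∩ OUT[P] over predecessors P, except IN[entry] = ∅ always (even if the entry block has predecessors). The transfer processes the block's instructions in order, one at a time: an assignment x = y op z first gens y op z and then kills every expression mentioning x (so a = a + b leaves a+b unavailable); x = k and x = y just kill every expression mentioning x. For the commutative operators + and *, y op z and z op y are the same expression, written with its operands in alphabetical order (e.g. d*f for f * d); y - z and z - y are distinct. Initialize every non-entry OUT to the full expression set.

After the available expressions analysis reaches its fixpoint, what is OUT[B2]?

Answer: {c*d, c+c, f+f}

Working:
Per-block solution:
  B0:   IN={}   OUT={}
  B1:   IN={}   OUT={c+c}
  B2:   IN={c+c}   OUT={c*d, c+c, f+f}
  B3:   IN={c*d, c+c, f+f}   OUT={a+a, c*d, c+c, f+f}
  B4:   IN={a+a, c*d, c+c, f+f}   OUT={e-a, f+f}
  B5:   IN={f+f}   OUT={f+f}
  B6:   IN={f+f}   OUT={b+c, f+f}
  B7:   IN={f+f}   OUT={f+f}

Merge at B2: IN[B2] = OUT[B1] = {c+c}
Applying B2's transfer function to that IN value gives OUT[B2] (row B2 above).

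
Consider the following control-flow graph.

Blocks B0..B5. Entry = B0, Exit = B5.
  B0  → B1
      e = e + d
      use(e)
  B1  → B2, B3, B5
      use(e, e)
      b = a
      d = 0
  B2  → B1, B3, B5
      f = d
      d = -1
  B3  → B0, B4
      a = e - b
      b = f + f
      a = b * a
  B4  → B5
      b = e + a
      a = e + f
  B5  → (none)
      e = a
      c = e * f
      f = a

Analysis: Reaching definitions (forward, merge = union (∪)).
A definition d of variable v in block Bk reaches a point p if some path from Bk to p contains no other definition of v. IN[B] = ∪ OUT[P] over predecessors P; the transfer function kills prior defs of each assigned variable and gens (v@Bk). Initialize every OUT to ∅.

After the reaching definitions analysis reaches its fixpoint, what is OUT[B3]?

Answer: {a@B3, b@B3, d@B1, d@B2, e@B0, f@B2}

Working:
Converged values:
  B0: | IN={a@B3, b@B3, d@B1, d@B2, e@B0, f@B2} | OUT={a@B3, b@B3, d@B1, d@B2, e@B0, f@B2}
  B1: | IN={a@B3, b@B1, b@B3, d@B1, d@B2, e@B0, f@B2} | OUT={a@B3, b@B1, d@B1, e@B0, f@B2}
  B2: | IN={a@B3, b@B1, d@B1, e@B0, f@B2} | OUT={a@B3, b@B1, d@B2, e@B0, f@B2}
  B3: | IN={a@B3, b@B1, d@B1, d@B2, e@B0, f@B2} | OUT={a@B3, b@B3, d@B1, d@B2, e@B0, f@B2}
  B4: | IN={a@B3, b@B3, d@B1, d@B2, e@B0, f@B2} | OUT={a@B4, b@B4, d@B1, d@B2, e@B0, f@B2}
  B5: | IN={a@B3, a@B4, b@B1, b@B4, d@B1, d@B2, e@B0, f@B2} | OUT={a@B3, a@B4, b@B1, b@B4, c@B5, d@B1, d@B2, e@B5, f@B5}

Merge at B3: IN[B3] = OUT[B1] ⊔ OUT[B2] = {a@B3, b@B1, d@B1, d@B2, e@B0, f@B2}
Applying B3's transfer function to that IN value gives OUT[B3] (row B3 above).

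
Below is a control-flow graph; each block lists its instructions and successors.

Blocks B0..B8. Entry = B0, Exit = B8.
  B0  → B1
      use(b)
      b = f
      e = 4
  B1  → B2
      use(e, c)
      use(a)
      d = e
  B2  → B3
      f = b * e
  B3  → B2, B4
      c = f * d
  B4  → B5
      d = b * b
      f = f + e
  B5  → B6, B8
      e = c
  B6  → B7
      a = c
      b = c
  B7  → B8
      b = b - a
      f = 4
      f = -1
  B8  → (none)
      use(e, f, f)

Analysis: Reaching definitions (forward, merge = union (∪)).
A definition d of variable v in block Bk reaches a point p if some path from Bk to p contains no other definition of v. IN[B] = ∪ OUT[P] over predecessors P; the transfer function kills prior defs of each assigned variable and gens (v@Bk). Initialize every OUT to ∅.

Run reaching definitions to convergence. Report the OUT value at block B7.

Fixpoint table:
  B0:  IN={}  OUT={b@B0, e@B0}
  B1:  IN={b@B0, e@B0}  OUT={b@B0, d@B1, e@B0}
  B2:  IN={b@B0, c@B3, d@B1, e@B0, f@B2}  OUT={b@B0, c@B3, d@B1, e@B0, f@B2}
  B3:  IN={b@B0, c@B3, d@B1, e@B0, f@B2}  OUT={b@B0, c@B3, d@B1, e@B0, f@B2}
  B4:  IN={b@B0, c@B3, d@B1, e@B0, f@B2}  OUT={b@B0, c@B3, d@B4, e@B0, f@B4}
  B5:  IN={b@B0, c@B3, d@B4, e@B0, f@B4}  OUT={b@B0, c@B3, d@B4, e@B5, f@B4}
  B6:  IN={b@B0, c@B3, d@B4, e@B5, f@B4}  OUT={a@B6, b@B6, c@B3, d@B4, e@B5, f@B4}
  B7:  IN={a@B6, b@B6, c@B3, d@B4, e@B5, f@B4}  OUT={a@B6, b@B7, c@B3, d@B4, e@B5, f@B7}
  B8:  IN={a@B6, b@B0, b@B7, c@B3, d@B4, e@B5, f@B4, f@B7}  OUT={a@B6, b@B0, b@B7, c@B3, d@B4, e@B5, f@B4, f@B7}

Merge at B7: IN[B7] = OUT[B6] = {a@B6, b@B6, c@B3, d@B4, e@B5, f@B4}
Applying B7's transfer function to that IN value gives OUT[B7] (row B7 above).

Answer: {a@B6, b@B7, c@B3, d@B4, e@B5, f@B7}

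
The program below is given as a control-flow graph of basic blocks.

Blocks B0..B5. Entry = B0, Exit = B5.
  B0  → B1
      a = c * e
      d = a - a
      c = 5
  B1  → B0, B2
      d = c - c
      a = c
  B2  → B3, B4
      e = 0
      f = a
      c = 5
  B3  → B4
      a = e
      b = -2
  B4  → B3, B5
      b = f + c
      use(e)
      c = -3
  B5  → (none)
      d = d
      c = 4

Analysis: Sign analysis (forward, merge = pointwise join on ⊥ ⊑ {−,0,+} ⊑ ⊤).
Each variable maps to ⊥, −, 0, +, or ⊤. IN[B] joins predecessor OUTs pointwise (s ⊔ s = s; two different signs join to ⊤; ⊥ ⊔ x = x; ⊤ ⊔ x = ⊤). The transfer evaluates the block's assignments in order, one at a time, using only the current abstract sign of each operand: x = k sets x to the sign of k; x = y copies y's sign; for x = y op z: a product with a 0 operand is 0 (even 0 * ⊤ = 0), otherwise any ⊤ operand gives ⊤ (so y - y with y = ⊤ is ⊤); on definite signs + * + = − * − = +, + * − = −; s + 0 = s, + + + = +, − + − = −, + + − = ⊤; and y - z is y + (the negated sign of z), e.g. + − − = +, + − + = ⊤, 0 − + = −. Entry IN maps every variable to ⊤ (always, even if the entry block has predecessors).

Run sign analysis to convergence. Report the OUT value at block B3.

Per-block solution:
  B0:  IN=(all ⊤)  OUT={c:+; rest ⊤}
  B1:  IN={c:+; rest ⊤}  OUT={a:+, c:+; rest ⊤}
  B2:  IN={a:+, c:+; rest ⊤}  OUT={a:+, c:+, e:0, f:+; rest ⊤}
  B3:  IN={e:0, f:+; rest ⊤}  OUT={a:0, b:-, e:0, f:+; rest ⊤}
  B4:  IN={e:0, f:+; rest ⊤}  OUT={c:-, e:0, f:+; rest ⊤}
  B5:  IN={c:-, e:0, f:+; rest ⊤}  OUT={c:+, e:0, f:+; rest ⊤}

Merge at B3: IN[B3] = OUT[B2] ⊔ OUT[B4] = {a: ⊤, b: ⊤, c: ⊤, d: ⊤, e: 0, f: +}
Applying B3's transfer function to that IN value gives OUT[B3] (row B3 above).

Answer: {a: 0, b: -, c: ⊤, d: ⊤, e: 0, f: +}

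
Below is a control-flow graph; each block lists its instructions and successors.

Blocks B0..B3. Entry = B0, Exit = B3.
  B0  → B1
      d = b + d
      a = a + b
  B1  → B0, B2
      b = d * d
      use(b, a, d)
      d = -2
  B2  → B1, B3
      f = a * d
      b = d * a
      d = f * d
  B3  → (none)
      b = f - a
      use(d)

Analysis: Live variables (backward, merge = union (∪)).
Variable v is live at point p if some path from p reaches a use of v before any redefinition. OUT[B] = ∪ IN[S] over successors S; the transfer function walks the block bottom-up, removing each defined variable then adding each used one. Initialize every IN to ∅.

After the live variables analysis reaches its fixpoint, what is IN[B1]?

Answer: {a, d}

Derivation:
Fixpoint table:
  B0:   IN={a, b, d}   OUT={a, d}
  B1:   IN={a, d}   OUT={a, b, d}
  B2:   IN={a, d}   OUT={a, d, f}
  B3:   IN={a, d, f}   OUT={}

Merge at B1: OUT[B1] = IN[B0] ⊔ IN[B2] = {a, b, d}
Applying B1's transfer function to that OUT value gives IN[B1] (row B1 above).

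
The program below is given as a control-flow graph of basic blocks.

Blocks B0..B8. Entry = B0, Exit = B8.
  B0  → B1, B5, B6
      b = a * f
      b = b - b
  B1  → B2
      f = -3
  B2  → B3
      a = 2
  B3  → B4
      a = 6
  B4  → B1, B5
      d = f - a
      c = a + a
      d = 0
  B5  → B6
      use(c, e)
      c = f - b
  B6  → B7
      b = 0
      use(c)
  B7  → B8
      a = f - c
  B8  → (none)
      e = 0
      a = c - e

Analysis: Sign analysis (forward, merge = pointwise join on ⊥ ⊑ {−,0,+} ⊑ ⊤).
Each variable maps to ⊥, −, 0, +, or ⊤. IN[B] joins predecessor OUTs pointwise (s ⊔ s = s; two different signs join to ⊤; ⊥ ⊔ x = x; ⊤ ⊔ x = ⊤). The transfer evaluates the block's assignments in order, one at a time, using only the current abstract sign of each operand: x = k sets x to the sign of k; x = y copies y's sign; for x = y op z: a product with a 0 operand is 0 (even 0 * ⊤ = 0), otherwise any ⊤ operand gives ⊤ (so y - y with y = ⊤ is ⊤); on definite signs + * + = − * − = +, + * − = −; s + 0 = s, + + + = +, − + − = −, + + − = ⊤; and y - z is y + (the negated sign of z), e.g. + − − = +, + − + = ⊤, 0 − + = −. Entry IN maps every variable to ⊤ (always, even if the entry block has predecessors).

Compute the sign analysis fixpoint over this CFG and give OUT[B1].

Fixpoint table:
  B0:   IN=(all ⊤)   OUT=(all ⊤)
  B1:   IN=(all ⊤)   OUT={f:-; rest ⊤}
  B2:   IN={f:-; rest ⊤}   OUT={a:+, f:-; rest ⊤}
  B3:   IN={a:+, f:-; rest ⊤}   OUT={a:+, f:-; rest ⊤}
  B4:   IN={a:+, f:-; rest ⊤}   OUT={a:+, c:+, d:0, f:-; rest ⊤}
  B5:   IN=(all ⊤)   OUT=(all ⊤)
  B6:   IN=(all ⊤)   OUT={b:0; rest ⊤}
  B7:   IN={b:0; rest ⊤}   OUT={b:0; rest ⊤}
  B8:   IN={b:0; rest ⊤}   OUT={b:0, e:0; rest ⊤}

Merge at B1: IN[B1] = OUT[B0] ⊔ OUT[B4] = {a: ⊤, b: ⊤, c: ⊤, d: ⊤, e: ⊤, f: ⊤}
Applying B1's transfer function to that IN value gives OUT[B1] (row B1 above).

Answer: {a: ⊤, b: ⊤, c: ⊤, d: ⊤, e: ⊤, f: -}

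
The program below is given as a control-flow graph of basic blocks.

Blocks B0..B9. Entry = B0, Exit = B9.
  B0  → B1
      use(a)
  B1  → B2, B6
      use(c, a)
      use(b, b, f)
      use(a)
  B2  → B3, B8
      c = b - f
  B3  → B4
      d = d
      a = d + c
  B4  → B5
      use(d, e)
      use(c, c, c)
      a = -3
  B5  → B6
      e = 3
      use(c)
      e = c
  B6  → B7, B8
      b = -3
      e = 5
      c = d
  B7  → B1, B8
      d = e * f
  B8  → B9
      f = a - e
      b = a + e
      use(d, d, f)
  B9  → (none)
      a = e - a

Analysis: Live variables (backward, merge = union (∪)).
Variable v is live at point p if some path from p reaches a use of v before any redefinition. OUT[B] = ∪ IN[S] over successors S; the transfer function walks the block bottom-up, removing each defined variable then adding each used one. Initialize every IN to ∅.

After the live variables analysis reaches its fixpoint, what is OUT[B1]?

Answer: {a, b, d, e, f}

Derivation:
Per-block solution:
  B0:   IN={a, b, c, d, e, f}   OUT={a, b, c, d, e, f}
  B1:   IN={a, b, c, d, e, f}   OUT={a, b, d, e, f}
  B2:   IN={a, b, d, e, f}   OUT={a, c, d, e, f}
  B3:   IN={c, d, e, f}   OUT={c, d, e, f}
  B4:   IN={c, d, e, f}   OUT={a, c, d, f}
  B5:   IN={a, c, d, f}   OUT={a, d, f}
  B6:   IN={a, d, f}   OUT={a, b, c, d, e, f}
  B7:   IN={a, b, c, e, f}   OUT={a, b, c, d, e, f}
  B8:   IN={a, d, e}   OUT={a, e}
  B9:   IN={a, e}   OUT={}

Merge at B1: OUT[B1] = IN[B2] ⊔ IN[B6] = {a, b, d, e, f}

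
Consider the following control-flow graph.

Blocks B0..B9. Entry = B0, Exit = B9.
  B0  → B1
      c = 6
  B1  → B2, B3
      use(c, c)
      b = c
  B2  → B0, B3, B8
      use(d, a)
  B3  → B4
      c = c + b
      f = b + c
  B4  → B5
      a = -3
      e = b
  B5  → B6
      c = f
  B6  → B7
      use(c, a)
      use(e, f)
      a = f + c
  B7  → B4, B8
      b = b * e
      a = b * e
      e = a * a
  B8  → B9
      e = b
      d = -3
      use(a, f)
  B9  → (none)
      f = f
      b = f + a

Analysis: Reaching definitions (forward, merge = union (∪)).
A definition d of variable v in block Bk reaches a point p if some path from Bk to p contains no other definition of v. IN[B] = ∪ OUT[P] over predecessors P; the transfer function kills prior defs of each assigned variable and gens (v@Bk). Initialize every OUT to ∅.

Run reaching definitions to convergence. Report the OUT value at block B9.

Per-block solution:
  B0: | IN={b@B1, c@B0} | OUT={b@B1, c@B0}
  B1: | IN={b@B1, c@B0} | OUT={b@B1, c@B0}
  B2: | IN={b@B1, c@B0} | OUT={b@B1, c@B0}
  B3: | IN={b@B1, c@B0} | OUT={b@B1, c@B3, f@B3}
  B4: | IN={a@B7, b@B1, b@B7, c@B3, c@B5, e@B7, f@B3} | OUT={a@B4, b@B1, b@B7, c@B3, c@B5, e@B4, f@B3}
  B5: | IN={a@B4, b@B1, b@B7, c@B3, c@B5, e@B4, f@B3} | OUT={a@B4, b@B1, b@B7, c@B5, e@B4, f@B3}
  B6: | IN={a@B4, b@B1, b@B7, c@B5, e@B4, f@B3} | OUT={a@B6, b@B1, b@B7, c@B5, e@B4, f@B3}
  B7: | IN={a@B6, b@B1, b@B7, c@B5, e@B4, f@B3} | OUT={a@B7, b@B7, c@B5, e@B7, f@B3}
  B8: | IN={a@B7, b@B1, b@B7, c@B0, c@B5, e@B7, f@B3} | OUT={a@B7, b@B1, b@B7, c@B0, c@B5, d@B8, e@B8, f@B3}
  B9: | IN={a@B7, b@B1, b@B7, c@B0, c@B5, d@B8, e@B8, f@B3} | OUT={a@B7, b@B9, c@B0, c@B5, d@B8, e@B8, f@B9}

Merge at B9: IN[B9] = OUT[B8] = {a@B7, b@B1, b@B7, c@B0, c@B5, d@B8, e@B8, f@B3}
Applying B9's transfer function to that IN value gives OUT[B9] (row B9 above).

Answer: {a@B7, b@B9, c@B0, c@B5, d@B8, e@B8, f@B9}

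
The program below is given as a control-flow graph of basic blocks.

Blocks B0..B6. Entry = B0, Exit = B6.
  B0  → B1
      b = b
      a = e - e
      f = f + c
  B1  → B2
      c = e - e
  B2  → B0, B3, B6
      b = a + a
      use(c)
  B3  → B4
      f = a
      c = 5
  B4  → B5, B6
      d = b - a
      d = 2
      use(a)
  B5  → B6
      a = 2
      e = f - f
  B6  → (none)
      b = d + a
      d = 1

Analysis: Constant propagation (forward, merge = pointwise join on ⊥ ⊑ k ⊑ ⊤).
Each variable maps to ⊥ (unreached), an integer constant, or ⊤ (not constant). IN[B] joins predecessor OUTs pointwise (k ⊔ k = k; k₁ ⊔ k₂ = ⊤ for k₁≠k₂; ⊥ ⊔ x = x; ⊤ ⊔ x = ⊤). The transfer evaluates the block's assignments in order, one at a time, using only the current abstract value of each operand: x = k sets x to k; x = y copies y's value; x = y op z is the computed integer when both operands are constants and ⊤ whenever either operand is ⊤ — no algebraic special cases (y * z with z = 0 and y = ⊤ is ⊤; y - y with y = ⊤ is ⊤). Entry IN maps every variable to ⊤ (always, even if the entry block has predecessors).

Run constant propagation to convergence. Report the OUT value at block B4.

Fixpoint table:
  B0:   IN=(all ⊤)   OUT=(all ⊤)
  B1:   IN=(all ⊤)   OUT=(all ⊤)
  B2:   IN=(all ⊤)   OUT=(all ⊤)
  B3:   IN=(all ⊤)   OUT={c:5; rest ⊤}
  B4:   IN={c:5; rest ⊤}   OUT={c:5, d:2; rest ⊤}
  B5:   IN={c:5, d:2; rest ⊤}   OUT={a:2, c:5, d:2; rest ⊤}
  B6:   IN=(all ⊤)   OUT={d:1; rest ⊤}

Merge at B4: IN[B4] = OUT[B3] = {a: ⊤, b: ⊤, c: 5, d: ⊤, e: ⊤, f: ⊤}
Applying B4's transfer function to that IN value gives OUT[B4] (row B4 above).

Answer: {a: ⊤, b: ⊤, c: 5, d: 2, e: ⊤, f: ⊤}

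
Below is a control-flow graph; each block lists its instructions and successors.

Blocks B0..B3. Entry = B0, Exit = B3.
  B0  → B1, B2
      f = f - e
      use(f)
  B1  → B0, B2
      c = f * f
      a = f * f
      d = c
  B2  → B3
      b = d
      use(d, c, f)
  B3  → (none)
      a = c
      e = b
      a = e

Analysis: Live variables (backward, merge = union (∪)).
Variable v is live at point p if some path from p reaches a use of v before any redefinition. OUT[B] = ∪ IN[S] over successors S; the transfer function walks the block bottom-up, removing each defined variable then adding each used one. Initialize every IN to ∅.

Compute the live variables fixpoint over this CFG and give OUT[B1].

Answer: {c, d, e, f}

Trace:
Converged values:
  B0:  IN={c, d, e, f}  OUT={c, d, e, f}
  B1:  IN={e, f}  OUT={c, d, e, f}
  B2:  IN={c, d, f}  OUT={b, c}
  B3:  IN={b, c}  OUT={}

Merge at B1: OUT[B1] = IN[B0] ⊔ IN[B2] = {c, d, e, f}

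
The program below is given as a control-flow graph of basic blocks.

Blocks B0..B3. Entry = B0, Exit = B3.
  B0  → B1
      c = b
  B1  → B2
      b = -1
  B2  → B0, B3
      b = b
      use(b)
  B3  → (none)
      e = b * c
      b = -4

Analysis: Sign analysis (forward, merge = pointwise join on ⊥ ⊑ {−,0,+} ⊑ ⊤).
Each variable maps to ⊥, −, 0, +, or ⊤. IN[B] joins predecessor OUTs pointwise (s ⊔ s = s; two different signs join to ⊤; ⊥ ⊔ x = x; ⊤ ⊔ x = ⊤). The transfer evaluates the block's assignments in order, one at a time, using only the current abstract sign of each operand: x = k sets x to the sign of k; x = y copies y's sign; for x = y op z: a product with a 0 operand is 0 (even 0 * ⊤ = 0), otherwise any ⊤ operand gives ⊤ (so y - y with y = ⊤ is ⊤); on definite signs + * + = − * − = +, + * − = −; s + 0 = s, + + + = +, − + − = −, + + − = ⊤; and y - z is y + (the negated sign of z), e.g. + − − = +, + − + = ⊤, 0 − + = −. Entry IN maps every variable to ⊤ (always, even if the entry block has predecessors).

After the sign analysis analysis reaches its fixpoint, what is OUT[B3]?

Per-block solution:
  B0: | IN=(all ⊤) | OUT=(all ⊤)
  B1: | IN=(all ⊤) | OUT={b:-; rest ⊤}
  B2: | IN={b:-; rest ⊤} | OUT={b:-; rest ⊤}
  B3: | IN={b:-; rest ⊤} | OUT={b:-; rest ⊤}

Merge at B3: IN[B3] = OUT[B2] = {a: ⊤, b: -, c: ⊤, d: ⊤, e: ⊤, f: ⊤}
Applying B3's transfer function to that IN value gives OUT[B3] (row B3 above).

Answer: {a: ⊤, b: -, c: ⊤, d: ⊤, e: ⊤, f: ⊤}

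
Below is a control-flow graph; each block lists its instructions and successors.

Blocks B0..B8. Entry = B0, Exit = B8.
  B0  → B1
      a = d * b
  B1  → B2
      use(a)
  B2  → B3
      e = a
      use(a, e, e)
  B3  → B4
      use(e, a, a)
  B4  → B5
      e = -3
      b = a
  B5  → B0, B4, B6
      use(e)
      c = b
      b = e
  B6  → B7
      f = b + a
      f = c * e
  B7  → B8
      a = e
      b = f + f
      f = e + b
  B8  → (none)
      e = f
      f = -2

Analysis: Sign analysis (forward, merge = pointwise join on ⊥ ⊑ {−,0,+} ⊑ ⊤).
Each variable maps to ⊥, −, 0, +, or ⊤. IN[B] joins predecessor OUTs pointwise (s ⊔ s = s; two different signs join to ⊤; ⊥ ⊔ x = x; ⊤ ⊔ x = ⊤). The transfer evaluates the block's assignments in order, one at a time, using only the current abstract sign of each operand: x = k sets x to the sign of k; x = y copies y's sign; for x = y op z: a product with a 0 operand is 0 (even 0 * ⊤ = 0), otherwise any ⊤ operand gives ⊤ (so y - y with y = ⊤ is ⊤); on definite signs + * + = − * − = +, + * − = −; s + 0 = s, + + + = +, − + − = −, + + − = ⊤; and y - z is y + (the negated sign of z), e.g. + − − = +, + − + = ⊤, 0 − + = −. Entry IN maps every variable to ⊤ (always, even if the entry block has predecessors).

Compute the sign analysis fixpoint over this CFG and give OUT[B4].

Answer: {a: ⊤, b: ⊤, c: ⊤, d: ⊤, e: -, f: ⊤}

Trace:
Converged values:
  B0: | IN=(all ⊤) | OUT=(all ⊤)
  B1: | IN=(all ⊤) | OUT=(all ⊤)
  B2: | IN=(all ⊤) | OUT=(all ⊤)
  B3: | IN=(all ⊤) | OUT=(all ⊤)
  B4: | IN=(all ⊤) | OUT={e:-; rest ⊤}
  B5: | IN={e:-; rest ⊤} | OUT={b:-, e:-; rest ⊤}
  B6: | IN={b:-, e:-; rest ⊤} | OUT={b:-, e:-; rest ⊤}
  B7: | IN={b:-, e:-; rest ⊤} | OUT={a:-, e:-; rest ⊤}
  B8: | IN={a:-, e:-; rest ⊤} | OUT={a:-, f:-; rest ⊤}

Merge at B4: IN[B4] = OUT[B3] ⊔ OUT[B5] = {a: ⊤, b: ⊤, c: ⊤, d: ⊤, e: ⊤, f: ⊤}
Applying B4's transfer function to that IN value gives OUT[B4] (row B4 above).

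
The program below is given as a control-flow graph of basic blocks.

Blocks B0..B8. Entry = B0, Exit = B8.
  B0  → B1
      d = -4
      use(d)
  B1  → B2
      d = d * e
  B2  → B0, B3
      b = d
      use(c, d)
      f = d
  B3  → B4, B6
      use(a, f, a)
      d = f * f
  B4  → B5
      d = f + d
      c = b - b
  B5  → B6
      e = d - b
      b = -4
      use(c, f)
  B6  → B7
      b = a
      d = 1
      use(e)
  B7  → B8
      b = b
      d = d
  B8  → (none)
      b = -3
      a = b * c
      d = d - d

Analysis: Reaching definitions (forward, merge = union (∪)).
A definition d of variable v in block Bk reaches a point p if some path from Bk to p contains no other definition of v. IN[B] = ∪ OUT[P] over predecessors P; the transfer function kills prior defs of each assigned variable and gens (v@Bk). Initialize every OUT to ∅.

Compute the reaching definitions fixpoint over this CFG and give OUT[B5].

Answer: {b@B5, c@B4, d@B4, e@B5, f@B2}

Trace:
Converged values:
  B0:   IN={b@B2, d@B1, f@B2}   OUT={b@B2, d@B0, f@B2}
  B1:   IN={b@B2, d@B0, f@B2}   OUT={b@B2, d@B1, f@B2}
  B2:   IN={b@B2, d@B1, f@B2}   OUT={b@B2, d@B1, f@B2}
  B3:   IN={b@B2, d@B1, f@B2}   OUT={b@B2, d@B3, f@B2}
  B4:   IN={b@B2, d@B3, f@B2}   OUT={b@B2, c@B4, d@B4, f@B2}
  B5:   IN={b@B2, c@B4, d@B4, f@B2}   OUT={b@B5, c@B4, d@B4, e@B5, f@B2}
  B6:   IN={b@B2, b@B5, c@B4, d@B3, d@B4, e@B5, f@B2}   OUT={b@B6, c@B4, d@B6, e@B5, f@B2}
  B7:   IN={b@B6, c@B4, d@B6, e@B5, f@B2}   OUT={b@B7, c@B4, d@B7, e@B5, f@B2}
  B8:   IN={b@B7, c@B4, d@B7, e@B5, f@B2}   OUT={a@B8, b@B8, c@B4, d@B8, e@B5, f@B2}

Merge at B5: IN[B5] = OUT[B4] = {b@B2, c@B4, d@B4, f@B2}
Applying B5's transfer function to that IN value gives OUT[B5] (row B5 above).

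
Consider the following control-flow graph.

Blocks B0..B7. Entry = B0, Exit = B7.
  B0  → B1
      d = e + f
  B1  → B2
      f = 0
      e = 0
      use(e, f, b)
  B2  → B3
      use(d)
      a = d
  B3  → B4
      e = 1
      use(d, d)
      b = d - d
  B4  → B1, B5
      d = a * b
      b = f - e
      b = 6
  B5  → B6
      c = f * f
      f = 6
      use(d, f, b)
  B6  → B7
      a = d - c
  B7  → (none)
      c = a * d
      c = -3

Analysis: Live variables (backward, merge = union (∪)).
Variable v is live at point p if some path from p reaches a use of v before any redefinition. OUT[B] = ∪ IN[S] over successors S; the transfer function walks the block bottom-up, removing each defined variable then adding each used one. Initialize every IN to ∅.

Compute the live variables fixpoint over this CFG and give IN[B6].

Fixpoint table:
  B0:   IN={b, e, f}   OUT={b, d}
  B1:   IN={b, d}   OUT={d, f}
  B2:   IN={d, f}   OUT={a, d, f}
  B3:   IN={a, d, f}   OUT={a, b, e, f}
  B4:   IN={a, b, e, f}   OUT={b, d, f}
  B5:   IN={b, d, f}   OUT={c, d}
  B6:   IN={c, d}   OUT={a, d}
  B7:   IN={a, d}   OUT={}

Merge at B6: OUT[B6] = IN[B7] = {a, d}
Applying B6's transfer function to that OUT value gives IN[B6] (row B6 above).

Answer: {c, d}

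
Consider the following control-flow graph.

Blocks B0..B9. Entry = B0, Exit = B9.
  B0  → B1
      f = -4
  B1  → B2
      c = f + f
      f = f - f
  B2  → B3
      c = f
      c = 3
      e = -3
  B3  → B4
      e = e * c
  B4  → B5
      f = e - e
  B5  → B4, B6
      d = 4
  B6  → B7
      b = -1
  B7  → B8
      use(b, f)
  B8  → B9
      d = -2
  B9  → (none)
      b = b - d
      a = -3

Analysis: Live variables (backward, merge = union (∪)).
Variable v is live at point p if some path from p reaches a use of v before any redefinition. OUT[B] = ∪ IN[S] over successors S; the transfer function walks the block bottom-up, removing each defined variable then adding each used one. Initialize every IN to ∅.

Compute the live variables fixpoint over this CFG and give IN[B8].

Fixpoint table:
  B0: | IN={} | OUT={f}
  B1: | IN={f} | OUT={f}
  B2: | IN={f} | OUT={c, e}
  B3: | IN={c, e} | OUT={e}
  B4: | IN={e} | OUT={e, f}
  B5: | IN={e, f} | OUT={e, f}
  B6: | IN={f} | OUT={b, f}
  B7: | IN={b, f} | OUT={b}
  B8: | IN={b} | OUT={b, d}
  B9: | IN={b, d} | OUT={}

Merge at B8: OUT[B8] = IN[B9] = {b, d}
Applying B8's transfer function to that OUT value gives IN[B8] (row B8 above).

Answer: {b}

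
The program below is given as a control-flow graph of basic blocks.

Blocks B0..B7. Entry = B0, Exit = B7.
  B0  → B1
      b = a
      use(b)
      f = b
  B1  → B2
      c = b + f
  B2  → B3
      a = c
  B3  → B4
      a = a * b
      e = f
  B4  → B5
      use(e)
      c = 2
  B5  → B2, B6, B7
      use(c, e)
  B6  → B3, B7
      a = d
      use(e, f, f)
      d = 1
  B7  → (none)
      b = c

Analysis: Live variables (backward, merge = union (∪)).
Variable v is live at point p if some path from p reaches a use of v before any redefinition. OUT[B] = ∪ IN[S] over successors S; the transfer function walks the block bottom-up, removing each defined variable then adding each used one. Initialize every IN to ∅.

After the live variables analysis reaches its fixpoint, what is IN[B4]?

Answer: {b, d, e, f}

Derivation:
Per-block solution:
  B0:  IN={a, d}  OUT={b, d, f}
  B1:  IN={b, d, f}  OUT={b, c, d, f}
  B2:  IN={b, c, d, f}  OUT={a, b, d, f}
  B3:  IN={a, b, d, f}  OUT={b, d, e, f}
  B4:  IN={b, d, e, f}  OUT={b, c, d, e, f}
  B5:  IN={b, c, d, e, f}  OUT={b, c, d, e, f}
  B6:  IN={b, c, d, e, f}  OUT={a, b, c, d, f}
  B7:  IN={c}  OUT={}

Merge at B4: OUT[B4] = IN[B5] = {b, c, d, e, f}
Applying B4's transfer function to that OUT value gives IN[B4] (row B4 above).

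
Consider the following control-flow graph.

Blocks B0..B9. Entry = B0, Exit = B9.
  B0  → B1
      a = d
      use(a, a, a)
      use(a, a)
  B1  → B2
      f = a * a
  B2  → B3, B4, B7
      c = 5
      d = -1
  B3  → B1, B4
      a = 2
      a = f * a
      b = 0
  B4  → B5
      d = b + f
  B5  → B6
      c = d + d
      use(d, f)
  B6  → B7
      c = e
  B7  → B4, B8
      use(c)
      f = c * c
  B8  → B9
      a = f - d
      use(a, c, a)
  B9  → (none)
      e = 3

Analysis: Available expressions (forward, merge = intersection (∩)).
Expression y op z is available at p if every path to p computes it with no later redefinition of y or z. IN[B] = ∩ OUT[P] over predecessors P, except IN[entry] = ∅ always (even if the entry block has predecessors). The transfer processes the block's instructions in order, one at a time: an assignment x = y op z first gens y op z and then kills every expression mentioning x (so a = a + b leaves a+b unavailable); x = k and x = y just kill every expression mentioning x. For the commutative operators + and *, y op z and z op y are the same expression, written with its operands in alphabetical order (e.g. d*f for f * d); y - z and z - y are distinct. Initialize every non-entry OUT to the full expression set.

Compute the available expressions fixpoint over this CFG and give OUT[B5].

Converged values:
  B0: | IN={} | OUT={}
  B1: | IN={} | OUT={a*a}
  B2: | IN={a*a} | OUT={a*a}
  B3: | IN={a*a} | OUT={}
  B4: | IN={} | OUT={b+f}
  B5: | IN={b+f} | OUT={b+f, d+d}
  B6: | IN={b+f, d+d} | OUT={b+f, d+d}
  B7: | IN={} | OUT={c*c}
  B8: | IN={c*c} | OUT={c*c, f-d}
  B9: | IN={c*c, f-d} | OUT={c*c, f-d}

Merge at B5: IN[B5] = OUT[B4] = {b+f}
Applying B5's transfer function to that IN value gives OUT[B5] (row B5 above).

Answer: {b+f, d+d}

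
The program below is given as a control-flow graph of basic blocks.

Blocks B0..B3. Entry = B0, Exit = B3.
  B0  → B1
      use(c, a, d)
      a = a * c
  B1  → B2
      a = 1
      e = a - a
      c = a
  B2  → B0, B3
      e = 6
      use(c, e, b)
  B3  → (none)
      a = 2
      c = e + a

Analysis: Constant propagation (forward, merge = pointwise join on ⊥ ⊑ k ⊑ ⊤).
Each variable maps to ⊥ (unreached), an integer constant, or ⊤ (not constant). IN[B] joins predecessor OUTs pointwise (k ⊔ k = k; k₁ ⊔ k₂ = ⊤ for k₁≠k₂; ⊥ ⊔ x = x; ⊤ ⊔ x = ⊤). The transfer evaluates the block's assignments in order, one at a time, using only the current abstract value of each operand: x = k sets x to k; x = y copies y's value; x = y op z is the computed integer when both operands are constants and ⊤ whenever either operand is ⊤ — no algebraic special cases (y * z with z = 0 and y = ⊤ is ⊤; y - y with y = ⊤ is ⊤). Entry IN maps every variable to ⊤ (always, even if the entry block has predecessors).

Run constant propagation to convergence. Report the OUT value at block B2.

Answer: {a: 1, b: ⊤, c: 1, d: ⊤, e: 6, f: ⊤}

Working:
Converged values:
  B0:  IN=(all ⊤)  OUT=(all ⊤)
  B1:  IN=(all ⊤)  OUT={a:1, c:1, e:0; rest ⊤}
  B2:  IN={a:1, c:1, e:0; rest ⊤}  OUT={a:1, c:1, e:6; rest ⊤}
  B3:  IN={a:1, c:1, e:6; rest ⊤}  OUT={a:2, c:8, e:6; rest ⊤}

Merge at B2: IN[B2] = OUT[B1] = {a: 1, b: ⊤, c: 1, d: ⊤, e: 0, f: ⊤}
Applying B2's transfer function to that IN value gives OUT[B2] (row B2 above).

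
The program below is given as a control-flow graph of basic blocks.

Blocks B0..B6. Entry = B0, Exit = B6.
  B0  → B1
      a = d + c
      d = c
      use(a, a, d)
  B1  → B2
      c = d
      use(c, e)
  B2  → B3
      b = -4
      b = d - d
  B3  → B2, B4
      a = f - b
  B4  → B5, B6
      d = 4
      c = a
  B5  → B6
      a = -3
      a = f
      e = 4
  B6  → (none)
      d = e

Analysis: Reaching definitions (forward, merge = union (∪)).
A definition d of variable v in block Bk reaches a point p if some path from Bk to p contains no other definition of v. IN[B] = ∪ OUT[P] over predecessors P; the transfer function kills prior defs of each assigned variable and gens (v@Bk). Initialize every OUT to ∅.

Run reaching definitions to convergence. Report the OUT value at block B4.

Converged values:
  B0:  IN={}  OUT={a@B0, d@B0}
  B1:  IN={a@B0, d@B0}  OUT={a@B0, c@B1, d@B0}
  B2:  IN={a@B0, a@B3, b@B2, c@B1, d@B0}  OUT={a@B0, a@B3, b@B2, c@B1, d@B0}
  B3:  IN={a@B0, a@B3, b@B2, c@B1, d@B0}  OUT={a@B3, b@B2, c@B1, d@B0}
  B4:  IN={a@B3, b@B2, c@B1, d@B0}  OUT={a@B3, b@B2, c@B4, d@B4}
  B5:  IN={a@B3, b@B2, c@B4, d@B4}  OUT={a@B5, b@B2, c@B4, d@B4, e@B5}
  B6:  IN={a@B3, a@B5, b@B2, c@B4, d@B4, e@B5}  OUT={a@B3, a@B5, b@B2, c@B4, d@B6, e@B5}

Merge at B4: IN[B4] = OUT[B3] = {a@B3, b@B2, c@B1, d@B0}
Applying B4's transfer function to that IN value gives OUT[B4] (row B4 above).

Answer: {a@B3, b@B2, c@B4, d@B4}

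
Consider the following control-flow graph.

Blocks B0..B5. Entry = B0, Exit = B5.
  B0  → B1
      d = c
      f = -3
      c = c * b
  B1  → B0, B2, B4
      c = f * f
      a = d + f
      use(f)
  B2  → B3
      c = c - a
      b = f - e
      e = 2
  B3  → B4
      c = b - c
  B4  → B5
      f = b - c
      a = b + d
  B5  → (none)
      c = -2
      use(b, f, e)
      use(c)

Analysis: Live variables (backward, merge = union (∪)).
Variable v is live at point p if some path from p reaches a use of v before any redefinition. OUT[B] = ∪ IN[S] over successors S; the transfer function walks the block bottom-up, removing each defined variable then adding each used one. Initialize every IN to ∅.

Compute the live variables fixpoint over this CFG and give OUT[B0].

Answer: {b, d, e, f}

Trace:
Fixpoint table:
  B0:   IN={b, c, e}   OUT={b, d, e, f}
  B1:   IN={b, d, e, f}   OUT={a, b, c, d, e, f}
  B2:   IN={a, c, d, e, f}   OUT={b, c, d, e}
  B3:   IN={b, c, d, e}   OUT={b, c, d, e}
  B4:   IN={b, c, d, e}   OUT={b, e, f}
  B5:   IN={b, e, f}   OUT={}

Merge at B0: OUT[B0] = IN[B1] = {b, d, e, f}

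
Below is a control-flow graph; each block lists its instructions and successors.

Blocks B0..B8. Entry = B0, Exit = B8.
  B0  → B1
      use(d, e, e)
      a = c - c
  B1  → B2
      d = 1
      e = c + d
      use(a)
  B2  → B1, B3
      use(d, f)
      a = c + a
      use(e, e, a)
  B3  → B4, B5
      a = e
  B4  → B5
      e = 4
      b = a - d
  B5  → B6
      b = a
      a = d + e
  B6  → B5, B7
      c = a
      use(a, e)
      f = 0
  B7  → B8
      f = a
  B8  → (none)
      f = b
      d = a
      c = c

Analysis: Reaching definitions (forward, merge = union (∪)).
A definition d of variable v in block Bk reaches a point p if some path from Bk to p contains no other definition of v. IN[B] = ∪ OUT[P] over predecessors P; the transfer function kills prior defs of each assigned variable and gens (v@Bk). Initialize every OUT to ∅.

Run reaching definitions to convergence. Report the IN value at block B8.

Answer: {a@B5, b@B5, c@B6, d@B1, e@B1, e@B4, f@B7}

Trace:
Fixpoint table:
  B0:  IN={}  OUT={a@B0}
  B1:  IN={a@B0, a@B2, d@B1, e@B1}  OUT={a@B0, a@B2, d@B1, e@B1}
  B2:  IN={a@B0, a@B2, d@B1, e@B1}  OUT={a@B2, d@B1, e@B1}
  B3:  IN={a@B2, d@B1, e@B1}  OUT={a@B3, d@B1, e@B1}
  B4:  IN={a@B3, d@B1, e@B1}  OUT={a@B3, b@B4, d@B1, e@B4}
  B5:  IN={a@B3, a@B5, b@B4, b@B5, c@B6, d@B1, e@B1, e@B4, f@B6}  OUT={a@B5, b@B5, c@B6, d@B1, e@B1, e@B4, f@B6}
  B6:  IN={a@B5, b@B5, c@B6, d@B1, e@B1, e@B4, f@B6}  OUT={a@B5, b@B5, c@B6, d@B1, e@B1, e@B4, f@B6}
  B7:  IN={a@B5, b@B5, c@B6, d@B1, e@B1, e@B4, f@B6}  OUT={a@B5, b@B5, c@B6, d@B1, e@B1, e@B4, f@B7}
  B8:  IN={a@B5, b@B5, c@B6, d@B1, e@B1, e@B4, f@B7}  OUT={a@B5, b@B5, c@B8, d@B8, e@B1, e@B4, f@B8}

Merge at B8: IN[B8] = OUT[B7] = {a@B5, b@B5, c@B6, d@B1, e@B1, e@B4, f@B7}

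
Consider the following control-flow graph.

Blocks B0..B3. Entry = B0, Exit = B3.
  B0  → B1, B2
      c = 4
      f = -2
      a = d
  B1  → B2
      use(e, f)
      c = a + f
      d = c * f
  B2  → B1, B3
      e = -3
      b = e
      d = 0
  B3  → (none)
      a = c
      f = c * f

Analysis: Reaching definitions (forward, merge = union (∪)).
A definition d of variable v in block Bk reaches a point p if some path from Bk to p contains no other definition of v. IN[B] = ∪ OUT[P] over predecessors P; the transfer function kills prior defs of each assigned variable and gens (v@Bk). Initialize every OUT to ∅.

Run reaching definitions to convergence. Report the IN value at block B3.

Answer: {a@B0, b@B2, c@B0, c@B1, d@B2, e@B2, f@B0}

Working:
Per-block solution:
  B0:  IN={}  OUT={a@B0, c@B0, f@B0}
  B1:  IN={a@B0, b@B2, c@B0, c@B1, d@B2, e@B2, f@B0}  OUT={a@B0, b@B2, c@B1, d@B1, e@B2, f@B0}
  B2:  IN={a@B0, b@B2, c@B0, c@B1, d@B1, e@B2, f@B0}  OUT={a@B0, b@B2, c@B0, c@B1, d@B2, e@B2, f@B0}
  B3:  IN={a@B0, b@B2, c@B0, c@B1, d@B2, e@B2, f@B0}  OUT={a@B3, b@B2, c@B0, c@B1, d@B2, e@B2, f@B3}

Merge at B3: IN[B3] = OUT[B2] = {a@B0, b@B2, c@B0, c@B1, d@B2, e@B2, f@B0}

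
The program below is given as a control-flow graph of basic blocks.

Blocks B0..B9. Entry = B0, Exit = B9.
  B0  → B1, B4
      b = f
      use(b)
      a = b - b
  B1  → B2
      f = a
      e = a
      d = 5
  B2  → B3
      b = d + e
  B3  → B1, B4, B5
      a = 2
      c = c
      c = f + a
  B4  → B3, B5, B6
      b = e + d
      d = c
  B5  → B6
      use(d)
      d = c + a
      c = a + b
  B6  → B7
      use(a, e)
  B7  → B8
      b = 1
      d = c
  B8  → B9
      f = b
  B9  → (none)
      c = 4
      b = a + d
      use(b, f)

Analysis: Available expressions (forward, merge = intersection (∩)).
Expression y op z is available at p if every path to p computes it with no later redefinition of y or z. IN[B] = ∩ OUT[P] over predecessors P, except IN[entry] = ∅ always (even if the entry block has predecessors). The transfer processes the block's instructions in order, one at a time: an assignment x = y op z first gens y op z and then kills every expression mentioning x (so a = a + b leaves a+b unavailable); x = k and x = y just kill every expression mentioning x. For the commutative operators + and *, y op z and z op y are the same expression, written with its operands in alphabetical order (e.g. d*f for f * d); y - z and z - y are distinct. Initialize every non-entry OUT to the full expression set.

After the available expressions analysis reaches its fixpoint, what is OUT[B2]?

Answer: {d+e}

Trace:
Per-block solution:
  B0:  IN={}  OUT={b-b}
  B1:  IN={}  OUT={}
  B2:  IN={}  OUT={d+e}
  B3:  IN={}  OUT={a+f}
  B4:  IN={}  OUT={}
  B5:  IN={}  OUT={a+b}
  B6:  IN={}  OUT={}
  B7:  IN={}  OUT={}
  B8:  IN={}  OUT={}
  B9:  IN={}  OUT={a+d}

Merge at B2: IN[B2] = OUT[B1] = {}
Applying B2's transfer function to that IN value gives OUT[B2] (row B2 above).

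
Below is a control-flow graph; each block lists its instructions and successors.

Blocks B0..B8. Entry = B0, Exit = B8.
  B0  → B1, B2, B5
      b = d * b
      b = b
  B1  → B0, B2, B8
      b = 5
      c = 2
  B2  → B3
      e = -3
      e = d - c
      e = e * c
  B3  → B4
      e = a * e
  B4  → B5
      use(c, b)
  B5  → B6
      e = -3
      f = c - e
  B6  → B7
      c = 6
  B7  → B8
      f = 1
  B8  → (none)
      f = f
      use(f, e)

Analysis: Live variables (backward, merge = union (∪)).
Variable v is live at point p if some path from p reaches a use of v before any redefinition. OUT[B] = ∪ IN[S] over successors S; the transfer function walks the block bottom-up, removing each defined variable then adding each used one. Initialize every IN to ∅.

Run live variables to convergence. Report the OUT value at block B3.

Per-block solution:
  B0:   IN={a, b, c, d, e, f}   OUT={a, b, c, d, e, f}
  B1:   IN={a, d, e, f}   OUT={a, b, c, d, e, f}
  B2:   IN={a, b, c, d}   OUT={a, b, c, e}
  B3:   IN={a, b, c, e}   OUT={b, c}
  B4:   IN={b, c}   OUT={c}
  B5:   IN={c}   OUT={e}
  B6:   IN={e}   OUT={e}
  B7:   IN={e}   OUT={e, f}
  B8:   IN={e, f}   OUT={}

Merge at B3: OUT[B3] = IN[B4] = {b, c}

Answer: {b, c}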